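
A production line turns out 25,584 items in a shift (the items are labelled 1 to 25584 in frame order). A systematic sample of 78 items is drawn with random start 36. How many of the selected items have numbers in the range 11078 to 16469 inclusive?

k = 25584/78 = 328
First selection ≥ 11078: 36 + ⌈(11078−36)/328⌉·328 = 36 + 34×328 = 11188
Last selection ≤ 16469: 36 + ⌊(16469−36)/328⌋·328 = 36 + 50×328 = 16436
Count = 50 − 34 + 1 = 17

17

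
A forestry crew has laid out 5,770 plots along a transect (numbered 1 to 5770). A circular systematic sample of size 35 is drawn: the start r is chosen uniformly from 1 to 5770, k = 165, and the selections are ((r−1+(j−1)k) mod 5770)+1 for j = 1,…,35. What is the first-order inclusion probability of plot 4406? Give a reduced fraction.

For each position j, as r ranges over 1…5770 the j-th selection hits every plot exactly once, so plot 4406 is selected for exactly 35 of the 5770 starts.
Inclusion probability = 35/5770 = 7/1154.

7/1154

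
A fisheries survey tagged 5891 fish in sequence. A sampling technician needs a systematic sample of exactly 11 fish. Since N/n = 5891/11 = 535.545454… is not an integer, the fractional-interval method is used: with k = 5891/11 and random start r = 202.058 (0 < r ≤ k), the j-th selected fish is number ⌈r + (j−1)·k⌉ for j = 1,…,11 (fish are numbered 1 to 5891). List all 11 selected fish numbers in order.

j=1: r + 0k = 202.058 → ⌈·⌉ = 203
j=2: r + 1k = 737.603454… → ⌈·⌉ = 738
j=3: r + 2k = 1273.148909… → ⌈·⌉ = 1274
j=4: r + 3k = 1808.694363… → ⌈·⌉ = 1809
j=5: r + 4k = 2344.239818… → ⌈·⌉ = 2345
j=6: r + 5k = 2879.785272… → ⌈·⌉ = 2880
j=7: r + 6k = 3415.330727… → ⌈·⌉ = 3416
j=8: r + 7k = 3950.876181… → ⌈·⌉ = 3951
j=9: r + 8k = 4486.421636… → ⌈·⌉ = 4487
j=10: r + 9k = 5021.967090… → ⌈·⌉ = 5022
j=11: r + 10k = 5557.512545… → ⌈·⌉ = 5558

203, 738, 1274, 1809, 2345, 2880, 3416, 3951, 4487, 5022, 5558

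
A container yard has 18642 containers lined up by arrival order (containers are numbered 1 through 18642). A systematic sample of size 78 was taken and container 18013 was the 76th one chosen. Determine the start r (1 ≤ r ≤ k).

k = 18642/78 = 239
r = 18013 − (76−1)×239 = 18013 − 17925 = 88

88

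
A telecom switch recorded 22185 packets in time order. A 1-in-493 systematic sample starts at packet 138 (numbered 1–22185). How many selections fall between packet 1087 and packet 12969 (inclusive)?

25

k = 493
First selection ≥ 1087: 138 + ⌈(1087−138)/493⌉·493 = 138 + 2×493 = 1124
Last selection ≤ 12969: 138 + ⌊(12969−138)/493⌋·493 = 138 + 26×493 = 12956
Count = 26 − 2 + 1 = 25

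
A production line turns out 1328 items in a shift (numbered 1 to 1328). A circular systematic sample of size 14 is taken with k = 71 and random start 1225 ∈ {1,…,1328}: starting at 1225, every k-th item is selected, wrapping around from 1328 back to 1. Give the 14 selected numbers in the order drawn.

Selection 1: 1225
Selection 2: 1225 + 71 = 1296
Selection 3: 1296 + 71 = 1367 → 1367 − 1328 = 39
Selection 4: 39 + 71 = 110
Selection 5: 110 + 71 = 181
Selection 6: 181 + 71 = 252
Selection 7: 252 + 71 = 323
Selection 8: 323 + 71 = 394
Selection 9: 394 + 71 = 465
Selection 10: 465 + 71 = 536
Selection 11: 536 + 71 = 607
Selection 12: 607 + 71 = 678
Selection 13: 678 + 71 = 749
Selection 14: 749 + 71 = 820

1225, 1296, 39, 110, 181, 252, 323, 394, 465, 536, 607, 678, 749, 820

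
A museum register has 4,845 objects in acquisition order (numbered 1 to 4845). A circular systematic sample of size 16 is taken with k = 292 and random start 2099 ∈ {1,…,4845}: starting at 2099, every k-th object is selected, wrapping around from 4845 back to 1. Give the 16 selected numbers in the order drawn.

2099, 2391, 2683, 2975, 3267, 3559, 3851, 4143, 4435, 4727, 174, 466, 758, 1050, 1342, 1634

Selection 1: 2099
Selection 2: 2099 + 292 = 2391
Selection 3: 2391 + 292 = 2683
Selection 4: 2683 + 292 = 2975
Selection 5: 2975 + 292 = 3267
Selection 6: 3267 + 292 = 3559
Selection 7: 3559 + 292 = 3851
Selection 8: 3851 + 292 = 4143
Selection 9: 4143 + 292 = 4435
Selection 10: 4435 + 292 = 4727
Selection 11: 4727 + 292 = 5019 → 5019 − 4845 = 174
Selection 12: 174 + 292 = 466
Selection 13: 466 + 292 = 758
Selection 14: 758 + 292 = 1050
Selection 15: 1050 + 292 = 1342
Selection 16: 1342 + 292 = 1634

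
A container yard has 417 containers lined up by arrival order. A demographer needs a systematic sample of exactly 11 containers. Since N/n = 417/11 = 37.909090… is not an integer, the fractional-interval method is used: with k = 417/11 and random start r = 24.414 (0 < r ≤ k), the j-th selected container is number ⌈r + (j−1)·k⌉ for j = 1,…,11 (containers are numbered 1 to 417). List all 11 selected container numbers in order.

25, 63, 101, 139, 177, 214, 252, 290, 328, 366, 404

j=1: r + 0k = 24.414 → ⌈·⌉ = 25
j=2: r + 1k = 62.323090… → ⌈·⌉ = 63
j=3: r + 2k = 100.232181… → ⌈·⌉ = 101
j=4: r + 3k = 138.141272… → ⌈·⌉ = 139
j=5: r + 4k = 176.050363… → ⌈·⌉ = 177
j=6: r + 5k = 213.959454… → ⌈·⌉ = 214
j=7: r + 6k = 251.868545… → ⌈·⌉ = 252
j=8: r + 7k = 289.777636… → ⌈·⌉ = 290
j=9: r + 8k = 327.686727… → ⌈·⌉ = 328
j=10: r + 9k = 365.595818… → ⌈·⌉ = 366
j=11: r + 10k = 403.504909… → ⌈·⌉ = 404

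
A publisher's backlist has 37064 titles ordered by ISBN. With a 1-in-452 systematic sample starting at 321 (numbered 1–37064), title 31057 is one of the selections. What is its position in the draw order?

69

k = 452
position = (31057 − 321)/452 + 1 = 30736/452 + 1 = 68 + 1 = 69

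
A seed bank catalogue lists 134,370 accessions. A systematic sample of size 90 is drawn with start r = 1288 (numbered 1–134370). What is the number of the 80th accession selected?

119235

k = 134370/90 = 1493
80th selection = r + (80−1)·k = 1288 + 79×1493 = 1288 + 117947 = 119235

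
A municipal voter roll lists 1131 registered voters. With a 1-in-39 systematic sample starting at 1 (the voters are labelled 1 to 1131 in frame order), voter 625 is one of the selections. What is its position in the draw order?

k = 39
position = (625 − 1)/39 + 1 = 624/39 + 1 = 16 + 1 = 17

17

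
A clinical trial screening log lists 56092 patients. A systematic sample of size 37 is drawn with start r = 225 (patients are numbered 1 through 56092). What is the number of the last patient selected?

54801

k = 56092/37 = 1516
37th selection = r + (37−1)·k = 225 + 36×1516 = 225 + 54576 = 54801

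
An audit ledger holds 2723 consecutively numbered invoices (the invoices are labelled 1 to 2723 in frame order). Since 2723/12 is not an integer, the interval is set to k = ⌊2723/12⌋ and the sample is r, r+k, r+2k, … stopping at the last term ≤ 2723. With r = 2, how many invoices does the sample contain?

13

k = ⌊2723/12⌋ = 226
Achieved size = ⌊(2723 − 2)/226⌋ + 1 = ⌊2721/226⌋ + 1 = 12 + 1 = 13
(last selection: 2 + 12×226 = 2714 ≤ 2723; next would be 2940 > 2723)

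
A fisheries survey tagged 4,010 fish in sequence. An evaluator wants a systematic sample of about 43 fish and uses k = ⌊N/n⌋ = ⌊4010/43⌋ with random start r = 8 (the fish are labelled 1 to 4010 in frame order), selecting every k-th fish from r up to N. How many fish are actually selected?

44

k = ⌊4010/43⌋ = 93
Achieved size = ⌊(4010 − 8)/93⌋ + 1 = ⌊4002/93⌋ + 1 = 43 + 1 = 44
(last selection: 8 + 43×93 = 4007 ≤ 4010; next would be 4100 > 4010)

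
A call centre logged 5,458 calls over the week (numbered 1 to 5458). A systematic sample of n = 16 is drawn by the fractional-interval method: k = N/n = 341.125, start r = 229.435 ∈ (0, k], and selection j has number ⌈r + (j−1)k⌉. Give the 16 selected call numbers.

j=1: r + 0k = 229.435 → ⌈·⌉ = 230
j=2: r + 1k = 570.56 → ⌈·⌉ = 571
j=3: r + 2k = 911.685 → ⌈·⌉ = 912
j=4: r + 3k = 1252.81 → ⌈·⌉ = 1253
j=5: r + 4k = 1593.935 → ⌈·⌉ = 1594
j=6: r + 5k = 1935.06 → ⌈·⌉ = 1936
j=7: r + 6k = 2276.185 → ⌈·⌉ = 2277
j=8: r + 7k = 2617.31 → ⌈·⌉ = 2618
j=9: r + 8k = 2958.435 → ⌈·⌉ = 2959
j=10: r + 9k = 3299.56 → ⌈·⌉ = 3300
j=11: r + 10k = 3640.685 → ⌈·⌉ = 3641
j=12: r + 11k = 3981.81 → ⌈·⌉ = 3982
j=13: r + 12k = 4322.935 → ⌈·⌉ = 4323
j=14: r + 13k = 4664.06 → ⌈·⌉ = 4665
j=15: r + 14k = 5005.185 → ⌈·⌉ = 5006
j=16: r + 15k = 5346.31 → ⌈·⌉ = 5347

230, 571, 912, 1253, 1594, 1936, 2277, 2618, 2959, 3300, 3641, 3982, 4323, 4665, 5006, 5347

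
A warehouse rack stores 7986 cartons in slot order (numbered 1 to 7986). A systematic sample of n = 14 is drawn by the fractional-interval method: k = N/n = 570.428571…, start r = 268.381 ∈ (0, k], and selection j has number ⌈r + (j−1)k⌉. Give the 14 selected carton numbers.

j=1: r + 0k = 268.381 → ⌈·⌉ = 269
j=2: r + 1k = 838.809571… → ⌈·⌉ = 839
j=3: r + 2k = 1409.238142… → ⌈·⌉ = 1410
j=4: r + 3k = 1979.666714… → ⌈·⌉ = 1980
j=5: r + 4k = 2550.095285… → ⌈·⌉ = 2551
j=6: r + 5k = 3120.523857… → ⌈·⌉ = 3121
j=7: r + 6k = 3690.952428… → ⌈·⌉ = 3691
j=8: r + 7k = 4261.381 → ⌈·⌉ = 4262
j=9: r + 8k = 4831.809571… → ⌈·⌉ = 4832
j=10: r + 9k = 5402.238142… → ⌈·⌉ = 5403
j=11: r + 10k = 5972.666714… → ⌈·⌉ = 5973
j=12: r + 11k = 6543.095285… → ⌈·⌉ = 6544
j=13: r + 12k = 7113.523857… → ⌈·⌉ = 7114
j=14: r + 13k = 7683.952428… → ⌈·⌉ = 7684

269, 839, 1410, 1980, 2551, 3121, 3691, 4262, 4832, 5403, 5973, 6544, 7114, 7684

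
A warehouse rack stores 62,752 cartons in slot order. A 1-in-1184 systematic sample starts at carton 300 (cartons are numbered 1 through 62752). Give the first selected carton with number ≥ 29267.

29900

k = 1184
Steps past start: ⌈(29267 − 300)/1184⌉ = ⌈28967/1184⌉ = 25
Selected carton: 300 + 25×1184 = 29900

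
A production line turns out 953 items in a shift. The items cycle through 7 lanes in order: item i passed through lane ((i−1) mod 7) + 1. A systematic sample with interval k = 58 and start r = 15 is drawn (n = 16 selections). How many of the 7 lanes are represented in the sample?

7

Consecutive selections differ by k = 58, so their lane numbers differ by 58 mod 7 = 2.
gcd(58, 7) = 1, so the sample visits 7/1 = 7 distinct residues mod 7.
Start 15 is lane 1; the lanes hit are 1, 2, 3, 4, 5, 6, 7.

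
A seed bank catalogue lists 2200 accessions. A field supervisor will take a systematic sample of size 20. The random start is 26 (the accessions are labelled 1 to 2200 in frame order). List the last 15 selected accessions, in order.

576, 686, 796, 906, 1016, 1126, 1236, 1346, 1456, 1566, 1676, 1786, 1896, 2006, 2116

k = N/n = 2200/20 = 110
6th selection = 26 + 5×110 = 576
7th: 576 + 110 = 686
8th: 686 + 110 = 796
9th: 796 + 110 = 906
10th: 906 + 110 = 1016
11th: 1016 + 110 = 1126
12th: 1126 + 110 = 1236
13th: 1236 + 110 = 1346
14th: 1346 + 110 = 1456
15th: 1456 + 110 = 1566
16th: 1566 + 110 = 1676
17th: 1676 + 110 = 1786
18th: 1786 + 110 = 1896
19th: 1896 + 110 = 2006
20th: 2006 + 110 = 2116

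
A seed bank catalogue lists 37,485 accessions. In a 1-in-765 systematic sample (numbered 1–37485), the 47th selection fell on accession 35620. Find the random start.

430

k = 765
r = 35620 − (47−1)×765 = 35620 − 35190 = 430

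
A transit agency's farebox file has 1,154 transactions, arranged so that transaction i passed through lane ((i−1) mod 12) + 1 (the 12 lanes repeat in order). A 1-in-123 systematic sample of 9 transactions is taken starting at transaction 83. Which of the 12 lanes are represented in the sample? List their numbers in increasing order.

2, 5, 8, 11

Consecutive selections differ by k = 123, so their lane numbers differ by 123 mod 12 = 3.
gcd(123, 12) = 3, so the sample visits 12/3 = 4 distinct residues mod 12.
Start 83 is lane 11; the lanes hit are 2, 5, 8, 11.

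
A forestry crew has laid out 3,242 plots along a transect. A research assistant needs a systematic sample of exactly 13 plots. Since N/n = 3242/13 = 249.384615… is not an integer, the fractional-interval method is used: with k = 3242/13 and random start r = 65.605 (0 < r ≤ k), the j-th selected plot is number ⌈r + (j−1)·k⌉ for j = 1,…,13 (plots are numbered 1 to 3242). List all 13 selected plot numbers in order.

66, 315, 565, 814, 1064, 1313, 1562, 1812, 2061, 2311, 2560, 2809, 3059

j=1: r + 0k = 65.605 → ⌈·⌉ = 66
j=2: r + 1k = 314.989615… → ⌈·⌉ = 315
j=3: r + 2k = 564.374230… → ⌈·⌉ = 565
j=4: r + 3k = 813.758846… → ⌈·⌉ = 814
j=5: r + 4k = 1063.143461… → ⌈·⌉ = 1064
j=6: r + 5k = 1312.528076… → ⌈·⌉ = 1313
j=7: r + 6k = 1561.912692… → ⌈·⌉ = 1562
j=8: r + 7k = 1811.297307… → ⌈·⌉ = 1812
j=9: r + 8k = 2060.681923… → ⌈·⌉ = 2061
j=10: r + 9k = 2310.066538… → ⌈·⌉ = 2311
j=11: r + 10k = 2559.451153… → ⌈·⌉ = 2560
j=12: r + 11k = 2808.835769… → ⌈·⌉ = 2809
j=13: r + 12k = 3058.220384… → ⌈·⌉ = 3059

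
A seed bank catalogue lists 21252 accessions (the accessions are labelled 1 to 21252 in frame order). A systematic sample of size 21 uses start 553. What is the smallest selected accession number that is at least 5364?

5613

k = 21252/21 = 1012
Steps past start: ⌈(5364 − 553)/1012⌉ = ⌈4811/1012⌉ = 5
Selected accession: 553 + 5×1012 = 5613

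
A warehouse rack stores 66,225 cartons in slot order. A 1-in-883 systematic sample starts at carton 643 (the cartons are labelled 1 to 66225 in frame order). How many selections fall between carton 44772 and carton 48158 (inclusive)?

4

k = 883
First selection ≥ 44772: 643 + ⌈(44772−643)/883⌉·883 = 643 + 50×883 = 44793
Last selection ≤ 48158: 643 + ⌊(48158−643)/883⌋·883 = 643 + 53×883 = 47442
Count = 53 − 50 + 1 = 4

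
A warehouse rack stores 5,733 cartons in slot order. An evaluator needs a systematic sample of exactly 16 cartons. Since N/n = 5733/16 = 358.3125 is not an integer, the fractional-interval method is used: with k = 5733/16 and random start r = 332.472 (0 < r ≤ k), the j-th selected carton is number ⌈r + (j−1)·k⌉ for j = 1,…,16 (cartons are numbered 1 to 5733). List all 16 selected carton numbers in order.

333, 691, 1050, 1408, 1766, 2125, 2483, 2841, 3199, 3558, 3916, 4274, 4633, 4991, 5349, 5708

j=1: r + 0k = 332.472 → ⌈·⌉ = 333
j=2: r + 1k = 690.7845 → ⌈·⌉ = 691
j=3: r + 2k = 1049.097 → ⌈·⌉ = 1050
j=4: r + 3k = 1407.4095 → ⌈·⌉ = 1408
j=5: r + 4k = 1765.722 → ⌈·⌉ = 1766
j=6: r + 5k = 2124.0345 → ⌈·⌉ = 2125
j=7: r + 6k = 2482.347 → ⌈·⌉ = 2483
j=8: r + 7k = 2840.6595 → ⌈·⌉ = 2841
j=9: r + 8k = 3198.972 → ⌈·⌉ = 3199
j=10: r + 9k = 3557.2845 → ⌈·⌉ = 3558
j=11: r + 10k = 3915.597 → ⌈·⌉ = 3916
j=12: r + 11k = 4273.9095 → ⌈·⌉ = 4274
j=13: r + 12k = 4632.222 → ⌈·⌉ = 4633
j=14: r + 13k = 4990.5345 → ⌈·⌉ = 4991
j=15: r + 14k = 5348.847 → ⌈·⌉ = 5349
j=16: r + 15k = 5707.1595 → ⌈·⌉ = 5708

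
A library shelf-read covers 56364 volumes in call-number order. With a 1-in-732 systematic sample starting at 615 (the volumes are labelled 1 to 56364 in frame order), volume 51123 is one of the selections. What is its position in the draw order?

k = 732
position = (51123 − 615)/732 + 1 = 50508/732 + 1 = 69 + 1 = 70

70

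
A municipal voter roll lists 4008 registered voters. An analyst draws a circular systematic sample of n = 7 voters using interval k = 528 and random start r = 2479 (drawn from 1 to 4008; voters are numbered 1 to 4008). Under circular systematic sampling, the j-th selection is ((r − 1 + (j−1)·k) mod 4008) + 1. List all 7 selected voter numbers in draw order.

2479, 3007, 3535, 55, 583, 1111, 1639

Selection 1: 2479
Selection 2: 2479 + 528 = 3007
Selection 3: 3007 + 528 = 3535
Selection 4: 3535 + 528 = 4063 → 4063 − 4008 = 55
Selection 5: 55 + 528 = 583
Selection 6: 583 + 528 = 1111
Selection 7: 1111 + 528 = 1639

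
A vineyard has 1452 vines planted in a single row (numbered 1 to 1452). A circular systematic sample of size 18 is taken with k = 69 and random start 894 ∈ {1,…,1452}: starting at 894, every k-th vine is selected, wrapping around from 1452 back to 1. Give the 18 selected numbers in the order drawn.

894, 963, 1032, 1101, 1170, 1239, 1308, 1377, 1446, 63, 132, 201, 270, 339, 408, 477, 546, 615

Selection 1: 894
Selection 2: 894 + 69 = 963
Selection 3: 963 + 69 = 1032
Selection 4: 1032 + 69 = 1101
Selection 5: 1101 + 69 = 1170
Selection 6: 1170 + 69 = 1239
Selection 7: 1239 + 69 = 1308
Selection 8: 1308 + 69 = 1377
Selection 9: 1377 + 69 = 1446
Selection 10: 1446 + 69 = 1515 → 1515 − 1452 = 63
Selection 11: 63 + 69 = 132
Selection 12: 132 + 69 = 201
Selection 13: 201 + 69 = 270
Selection 14: 270 + 69 = 339
Selection 15: 339 + 69 = 408
Selection 16: 408 + 69 = 477
Selection 17: 477 + 69 = 546
Selection 18: 546 + 69 = 615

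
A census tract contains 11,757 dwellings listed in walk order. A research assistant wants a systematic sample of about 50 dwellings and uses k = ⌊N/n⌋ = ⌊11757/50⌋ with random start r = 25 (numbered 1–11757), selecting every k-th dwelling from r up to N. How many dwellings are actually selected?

50

k = ⌊11757/50⌋ = 235
Achieved size = ⌊(11757 − 25)/235⌋ + 1 = ⌊11732/235⌋ + 1 = 49 + 1 = 50
(last selection: 25 + 49×235 = 11540 ≤ 11757; next would be 11775 > 11757)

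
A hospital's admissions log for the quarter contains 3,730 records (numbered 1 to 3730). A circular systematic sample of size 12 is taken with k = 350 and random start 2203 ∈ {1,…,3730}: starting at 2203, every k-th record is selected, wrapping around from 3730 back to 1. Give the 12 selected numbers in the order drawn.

Selection 1: 2203
Selection 2: 2203 + 350 = 2553
Selection 3: 2553 + 350 = 2903
Selection 4: 2903 + 350 = 3253
Selection 5: 3253 + 350 = 3603
Selection 6: 3603 + 350 = 3953 → 3953 − 3730 = 223
Selection 7: 223 + 350 = 573
Selection 8: 573 + 350 = 923
Selection 9: 923 + 350 = 1273
Selection 10: 1273 + 350 = 1623
Selection 11: 1623 + 350 = 1973
Selection 12: 1973 + 350 = 2323

2203, 2553, 2903, 3253, 3603, 223, 573, 923, 1273, 1623, 1973, 2323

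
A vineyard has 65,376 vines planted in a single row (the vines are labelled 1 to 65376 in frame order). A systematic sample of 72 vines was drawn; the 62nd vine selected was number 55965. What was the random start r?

k = 65376/72 = 908
r = 55965 − (62−1)×908 = 55965 − 55388 = 577

577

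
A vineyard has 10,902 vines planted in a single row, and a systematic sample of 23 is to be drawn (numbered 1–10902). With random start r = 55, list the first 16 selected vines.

k = N/n = 10902/23 = 474
vine 1: 55
vine 2: 55 + 474 = 529
vine 3: 529 + 474 = 1003
vine 4: 1003 + 474 = 1477
vine 5: 1477 + 474 = 1951
vine 6: 1951 + 474 = 2425
vine 7: 2425 + 474 = 2899
vine 8: 2899 + 474 = 3373
vine 9: 3373 + 474 = 3847
vine 10: 3847 + 474 = 4321
vine 11: 4321 + 474 = 4795
vine 12: 4795 + 474 = 5269
vine 13: 5269 + 474 = 5743
vine 14: 5743 + 474 = 6217
vine 15: 6217 + 474 = 6691
vine 16: 6691 + 474 = 7165

55, 529, 1003, 1477, 1951, 2425, 2899, 3373, 3847, 4321, 4795, 5269, 5743, 6217, 6691, 7165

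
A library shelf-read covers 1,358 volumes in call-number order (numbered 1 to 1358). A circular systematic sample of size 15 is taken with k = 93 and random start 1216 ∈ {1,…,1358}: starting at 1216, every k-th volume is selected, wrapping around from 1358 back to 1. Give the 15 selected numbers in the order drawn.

1216, 1309, 44, 137, 230, 323, 416, 509, 602, 695, 788, 881, 974, 1067, 1160

Selection 1: 1216
Selection 2: 1216 + 93 = 1309
Selection 3: 1309 + 93 = 1402 → 1402 − 1358 = 44
Selection 4: 44 + 93 = 137
Selection 5: 137 + 93 = 230
Selection 6: 230 + 93 = 323
Selection 7: 323 + 93 = 416
Selection 8: 416 + 93 = 509
Selection 9: 509 + 93 = 602
Selection 10: 602 + 93 = 695
Selection 11: 695 + 93 = 788
Selection 12: 788 + 93 = 881
Selection 13: 881 + 93 = 974
Selection 14: 974 + 93 = 1067
Selection 15: 1067 + 93 = 1160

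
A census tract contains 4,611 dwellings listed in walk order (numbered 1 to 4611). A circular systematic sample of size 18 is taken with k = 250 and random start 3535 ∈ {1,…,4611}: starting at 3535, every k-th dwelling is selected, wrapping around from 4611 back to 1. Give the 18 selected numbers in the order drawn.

Selection 1: 3535
Selection 2: 3535 + 250 = 3785
Selection 3: 3785 + 250 = 4035
Selection 4: 4035 + 250 = 4285
Selection 5: 4285 + 250 = 4535
Selection 6: 4535 + 250 = 4785 → 4785 − 4611 = 174
Selection 7: 174 + 250 = 424
Selection 8: 424 + 250 = 674
Selection 9: 674 + 250 = 924
Selection 10: 924 + 250 = 1174
Selection 11: 1174 + 250 = 1424
Selection 12: 1424 + 250 = 1674
Selection 13: 1674 + 250 = 1924
Selection 14: 1924 + 250 = 2174
Selection 15: 2174 + 250 = 2424
Selection 16: 2424 + 250 = 2674
Selection 17: 2674 + 250 = 2924
Selection 18: 2924 + 250 = 3174

3535, 3785, 4035, 4285, 4535, 174, 424, 674, 924, 1174, 1424, 1674, 1924, 2174, 2424, 2674, 2924, 3174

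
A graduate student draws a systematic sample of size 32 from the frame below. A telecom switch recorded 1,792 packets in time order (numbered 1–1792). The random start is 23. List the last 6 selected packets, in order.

1479, 1535, 1591, 1647, 1703, 1759

k = N/n = 1792/32 = 56
27th selection = 23 + 26×56 = 1479
28th: 1479 + 56 = 1535
29th: 1535 + 56 = 1591
30th: 1591 + 56 = 1647
31st: 1647 + 56 = 1703
32nd: 1703 + 56 = 1759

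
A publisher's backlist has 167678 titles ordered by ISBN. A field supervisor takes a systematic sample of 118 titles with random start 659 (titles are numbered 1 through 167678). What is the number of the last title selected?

166916

k = 167678/118 = 1421
118th selection = r + (118−1)·k = 659 + 117×1421 = 659 + 166257 = 166916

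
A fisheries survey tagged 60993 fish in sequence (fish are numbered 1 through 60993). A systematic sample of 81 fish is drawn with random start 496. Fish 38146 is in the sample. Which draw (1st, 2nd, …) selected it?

51

k = 60993/81 = 753
position = (38146 − 496)/753 + 1 = 37650/753 + 1 = 50 + 1 = 51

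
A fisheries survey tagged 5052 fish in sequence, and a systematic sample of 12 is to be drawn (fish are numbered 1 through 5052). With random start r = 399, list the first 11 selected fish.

k = N/n = 5052/12 = 421
fish 1: 399
fish 2: 399 + 421 = 820
fish 3: 820 + 421 = 1241
fish 4: 1241 + 421 = 1662
fish 5: 1662 + 421 = 2083
fish 6: 2083 + 421 = 2504
fish 7: 2504 + 421 = 2925
fish 8: 2925 + 421 = 3346
fish 9: 3346 + 421 = 3767
fish 10: 3767 + 421 = 4188
fish 11: 4188 + 421 = 4609

399, 820, 1241, 1662, 2083, 2504, 2925, 3346, 3767, 4188, 4609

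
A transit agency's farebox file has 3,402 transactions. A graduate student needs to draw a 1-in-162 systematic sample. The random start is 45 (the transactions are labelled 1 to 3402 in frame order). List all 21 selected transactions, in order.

transaction 1: 45
transaction 2: 45 + 162 = 207
transaction 3: 207 + 162 = 369
transaction 4: 369 + 162 = 531
transaction 5: 531 + 162 = 693
transaction 6: 693 + 162 = 855
transaction 7: 855 + 162 = 1017
transaction 8: 1017 + 162 = 1179
transaction 9: 1179 + 162 = 1341
transaction 10: 1341 + 162 = 1503
transaction 11: 1503 + 162 = 1665
transaction 12: 1665 + 162 = 1827
transaction 13: 1827 + 162 = 1989
transaction 14: 1989 + 162 = 2151
transaction 15: 2151 + 162 = 2313
transaction 16: 2313 + 162 = 2475
transaction 17: 2475 + 162 = 2637
transaction 18: 2637 + 162 = 2799
transaction 19: 2799 + 162 = 2961
transaction 20: 2961 + 162 = 3123
transaction 21: 3123 + 162 = 3285

45, 207, 369, 531, 693, 855, 1017, 1179, 1341, 1503, 1665, 1827, 1989, 2151, 2313, 2475, 2637, 2799, 2961, 3123, 3285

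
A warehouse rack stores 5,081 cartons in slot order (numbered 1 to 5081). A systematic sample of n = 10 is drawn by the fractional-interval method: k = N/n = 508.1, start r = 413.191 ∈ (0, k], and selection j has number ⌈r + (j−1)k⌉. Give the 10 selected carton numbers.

414, 922, 1430, 1938, 2446, 2954, 3462, 3970, 4478, 4987

j=1: r + 0k = 413.191 → ⌈·⌉ = 414
j=2: r + 1k = 921.291 → ⌈·⌉ = 922
j=3: r + 2k = 1429.391 → ⌈·⌉ = 1430
j=4: r + 3k = 1937.491 → ⌈·⌉ = 1938
j=5: r + 4k = 2445.591 → ⌈·⌉ = 2446
j=6: r + 5k = 2953.691 → ⌈·⌉ = 2954
j=7: r + 6k = 3461.791 → ⌈·⌉ = 3462
j=8: r + 7k = 3969.891 → ⌈·⌉ = 3970
j=9: r + 8k = 4477.991 → ⌈·⌉ = 4478
j=10: r + 9k = 4986.091 → ⌈·⌉ = 4987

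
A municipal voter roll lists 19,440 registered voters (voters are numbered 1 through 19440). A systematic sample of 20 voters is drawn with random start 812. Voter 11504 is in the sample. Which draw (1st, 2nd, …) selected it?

12

k = 19440/20 = 972
position = (11504 − 812)/972 + 1 = 10692/972 + 1 = 11 + 1 = 12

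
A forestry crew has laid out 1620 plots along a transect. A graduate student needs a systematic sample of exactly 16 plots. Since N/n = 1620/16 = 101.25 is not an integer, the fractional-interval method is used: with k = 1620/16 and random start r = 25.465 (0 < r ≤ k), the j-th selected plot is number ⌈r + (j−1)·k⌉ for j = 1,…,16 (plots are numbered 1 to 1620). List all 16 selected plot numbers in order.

j=1: r + 0k = 25.465 → ⌈·⌉ = 26
j=2: r + 1k = 126.715 → ⌈·⌉ = 127
j=3: r + 2k = 227.965 → ⌈·⌉ = 228
j=4: r + 3k = 329.215 → ⌈·⌉ = 330
j=5: r + 4k = 430.465 → ⌈·⌉ = 431
j=6: r + 5k = 531.715 → ⌈·⌉ = 532
j=7: r + 6k = 632.965 → ⌈·⌉ = 633
j=8: r + 7k = 734.215 → ⌈·⌉ = 735
j=9: r + 8k = 835.465 → ⌈·⌉ = 836
j=10: r + 9k = 936.715 → ⌈·⌉ = 937
j=11: r + 10k = 1037.965 → ⌈·⌉ = 1038
j=12: r + 11k = 1139.215 → ⌈·⌉ = 1140
j=13: r + 12k = 1240.465 → ⌈·⌉ = 1241
j=14: r + 13k = 1341.715 → ⌈·⌉ = 1342
j=15: r + 14k = 1442.965 → ⌈·⌉ = 1443
j=16: r + 15k = 1544.215 → ⌈·⌉ = 1545

26, 127, 228, 330, 431, 532, 633, 735, 836, 937, 1038, 1140, 1241, 1342, 1443, 1545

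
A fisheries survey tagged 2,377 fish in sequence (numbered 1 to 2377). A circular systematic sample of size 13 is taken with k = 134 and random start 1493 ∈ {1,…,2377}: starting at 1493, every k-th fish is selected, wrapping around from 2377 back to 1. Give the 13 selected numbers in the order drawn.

1493, 1627, 1761, 1895, 2029, 2163, 2297, 54, 188, 322, 456, 590, 724

Selection 1: 1493
Selection 2: 1493 + 134 = 1627
Selection 3: 1627 + 134 = 1761
Selection 4: 1761 + 134 = 1895
Selection 5: 1895 + 134 = 2029
Selection 6: 2029 + 134 = 2163
Selection 7: 2163 + 134 = 2297
Selection 8: 2297 + 134 = 2431 → 2431 − 2377 = 54
Selection 9: 54 + 134 = 188
Selection 10: 188 + 134 = 322
Selection 11: 322 + 134 = 456
Selection 12: 456 + 134 = 590
Selection 13: 590 + 134 = 724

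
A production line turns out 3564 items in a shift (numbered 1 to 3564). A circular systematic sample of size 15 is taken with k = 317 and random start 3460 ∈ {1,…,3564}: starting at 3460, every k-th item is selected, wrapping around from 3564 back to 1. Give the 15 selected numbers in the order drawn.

3460, 213, 530, 847, 1164, 1481, 1798, 2115, 2432, 2749, 3066, 3383, 136, 453, 770

Selection 1: 3460
Selection 2: 3460 + 317 = 3777 → 3777 − 3564 = 213
Selection 3: 213 + 317 = 530
Selection 4: 530 + 317 = 847
Selection 5: 847 + 317 = 1164
Selection 6: 1164 + 317 = 1481
Selection 7: 1481 + 317 = 1798
Selection 8: 1798 + 317 = 2115
Selection 9: 2115 + 317 = 2432
Selection 10: 2432 + 317 = 2749
Selection 11: 2749 + 317 = 3066
Selection 12: 3066 + 317 = 3383
Selection 13: 3383 + 317 = 3700 → 3700 − 3564 = 136
Selection 14: 136 + 317 = 453
Selection 15: 453 + 317 = 770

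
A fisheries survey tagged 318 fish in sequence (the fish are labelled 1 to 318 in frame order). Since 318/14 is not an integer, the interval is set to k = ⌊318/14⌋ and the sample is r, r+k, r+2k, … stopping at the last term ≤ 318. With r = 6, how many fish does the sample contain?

k = ⌊318/14⌋ = 22
Achieved size = ⌊(318 − 6)/22⌋ + 1 = ⌊312/22⌋ + 1 = 14 + 1 = 15
(last selection: 6 + 14×22 = 314 ≤ 318; next would be 336 > 318)

15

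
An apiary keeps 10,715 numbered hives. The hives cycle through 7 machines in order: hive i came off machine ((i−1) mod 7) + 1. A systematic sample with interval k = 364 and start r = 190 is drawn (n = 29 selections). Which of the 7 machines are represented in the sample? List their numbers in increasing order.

Consecutive selections differ by k = 364, so their machine numbers differ by 364 mod 7 = 0.
gcd(364, 7) = 7, so the sample visits 7/7 = 1 distinct residues mod 7.
Start 190 is machine 1; the machines hit are 1.

1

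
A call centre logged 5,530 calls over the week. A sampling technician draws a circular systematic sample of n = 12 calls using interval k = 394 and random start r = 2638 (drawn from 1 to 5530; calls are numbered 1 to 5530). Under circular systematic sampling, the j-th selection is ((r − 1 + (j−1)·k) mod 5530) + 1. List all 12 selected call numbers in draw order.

2638, 3032, 3426, 3820, 4214, 4608, 5002, 5396, 260, 654, 1048, 1442

Selection 1: 2638
Selection 2: 2638 + 394 = 3032
Selection 3: 3032 + 394 = 3426
Selection 4: 3426 + 394 = 3820
Selection 5: 3820 + 394 = 4214
Selection 6: 4214 + 394 = 4608
Selection 7: 4608 + 394 = 5002
Selection 8: 5002 + 394 = 5396
Selection 9: 5396 + 394 = 5790 → 5790 − 5530 = 260
Selection 10: 260 + 394 = 654
Selection 11: 654 + 394 = 1048
Selection 12: 1048 + 394 = 1442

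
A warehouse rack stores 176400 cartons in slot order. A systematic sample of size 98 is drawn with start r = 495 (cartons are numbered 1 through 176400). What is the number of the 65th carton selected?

115695

k = 176400/98 = 1800
65th selection = r + (65−1)·k = 495 + 64×1800 = 495 + 115200 = 115695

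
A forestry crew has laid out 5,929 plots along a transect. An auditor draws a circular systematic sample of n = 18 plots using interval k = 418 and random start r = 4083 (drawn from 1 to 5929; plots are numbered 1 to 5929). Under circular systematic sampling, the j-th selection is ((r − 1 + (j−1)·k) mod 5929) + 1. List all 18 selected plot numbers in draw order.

4083, 4501, 4919, 5337, 5755, 244, 662, 1080, 1498, 1916, 2334, 2752, 3170, 3588, 4006, 4424, 4842, 5260

Selection 1: 4083
Selection 2: 4083 + 418 = 4501
Selection 3: 4501 + 418 = 4919
Selection 4: 4919 + 418 = 5337
Selection 5: 5337 + 418 = 5755
Selection 6: 5755 + 418 = 6173 → 6173 − 5929 = 244
Selection 7: 244 + 418 = 662
Selection 8: 662 + 418 = 1080
Selection 9: 1080 + 418 = 1498
Selection 10: 1498 + 418 = 1916
Selection 11: 1916 + 418 = 2334
Selection 12: 2334 + 418 = 2752
Selection 13: 2752 + 418 = 3170
Selection 14: 3170 + 418 = 3588
Selection 15: 3588 + 418 = 4006
Selection 16: 4006 + 418 = 4424
Selection 17: 4424 + 418 = 4842
Selection 18: 4842 + 418 = 5260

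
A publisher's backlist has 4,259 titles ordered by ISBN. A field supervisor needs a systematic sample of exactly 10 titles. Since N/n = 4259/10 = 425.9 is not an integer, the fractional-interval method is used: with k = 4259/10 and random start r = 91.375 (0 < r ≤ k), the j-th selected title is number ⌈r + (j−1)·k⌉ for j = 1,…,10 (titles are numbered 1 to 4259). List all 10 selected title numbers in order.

92, 518, 944, 1370, 1795, 2221, 2647, 3073, 3499, 3925

j=1: r + 0k = 91.375 → ⌈·⌉ = 92
j=2: r + 1k = 517.275 → ⌈·⌉ = 518
j=3: r + 2k = 943.175 → ⌈·⌉ = 944
j=4: r + 3k = 1369.075 → ⌈·⌉ = 1370
j=5: r + 4k = 1794.975 → ⌈·⌉ = 1795
j=6: r + 5k = 2220.875 → ⌈·⌉ = 2221
j=7: r + 6k = 2646.775 → ⌈·⌉ = 2647
j=8: r + 7k = 3072.675 → ⌈·⌉ = 3073
j=9: r + 8k = 3498.575 → ⌈·⌉ = 3499
j=10: r + 9k = 3924.475 → ⌈·⌉ = 3925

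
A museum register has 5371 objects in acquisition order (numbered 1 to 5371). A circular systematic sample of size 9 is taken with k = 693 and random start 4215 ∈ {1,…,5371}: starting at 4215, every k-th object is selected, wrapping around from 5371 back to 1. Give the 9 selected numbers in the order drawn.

4215, 4908, 230, 923, 1616, 2309, 3002, 3695, 4388

Selection 1: 4215
Selection 2: 4215 + 693 = 4908
Selection 3: 4908 + 693 = 5601 → 5601 − 5371 = 230
Selection 4: 230 + 693 = 923
Selection 5: 923 + 693 = 1616
Selection 6: 1616 + 693 = 2309
Selection 7: 2309 + 693 = 3002
Selection 8: 3002 + 693 = 3695
Selection 9: 3695 + 693 = 4388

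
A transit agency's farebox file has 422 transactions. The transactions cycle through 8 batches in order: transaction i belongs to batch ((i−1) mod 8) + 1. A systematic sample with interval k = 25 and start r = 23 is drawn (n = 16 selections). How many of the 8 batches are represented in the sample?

Consecutive selections differ by k = 25, so their batch numbers differ by 25 mod 8 = 1.
gcd(25, 8) = 1, so the sample visits 8/1 = 8 distinct residues mod 8.
Start 23 is batch 7; the batches hit are 1, 2, 3, 4, 5, 6, 7, 8.

8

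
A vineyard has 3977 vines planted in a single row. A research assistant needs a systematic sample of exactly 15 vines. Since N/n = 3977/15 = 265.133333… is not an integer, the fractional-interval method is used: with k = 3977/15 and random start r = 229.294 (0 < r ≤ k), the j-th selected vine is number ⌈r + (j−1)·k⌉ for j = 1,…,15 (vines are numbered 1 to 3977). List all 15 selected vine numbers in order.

230, 495, 760, 1025, 1290, 1555, 1821, 2086, 2351, 2616, 2881, 3146, 3411, 3677, 3942

j=1: r + 0k = 229.294 → ⌈·⌉ = 230
j=2: r + 1k = 494.427333… → ⌈·⌉ = 495
j=3: r + 2k = 759.560666… → ⌈·⌉ = 760
j=4: r + 3k = 1024.694 → ⌈·⌉ = 1025
j=5: r + 4k = 1289.827333… → ⌈·⌉ = 1290
j=6: r + 5k = 1554.960666… → ⌈·⌉ = 1555
j=7: r + 6k = 1820.094 → ⌈·⌉ = 1821
j=8: r + 7k = 2085.227333… → ⌈·⌉ = 2086
j=9: r + 8k = 2350.360666… → ⌈·⌉ = 2351
j=10: r + 9k = 2615.494 → ⌈·⌉ = 2616
j=11: r + 10k = 2880.627333… → ⌈·⌉ = 2881
j=12: r + 11k = 3145.760666… → ⌈·⌉ = 3146
j=13: r + 12k = 3410.894 → ⌈·⌉ = 3411
j=14: r + 13k = 3676.027333… → ⌈·⌉ = 3677
j=15: r + 14k = 3941.160666… → ⌈·⌉ = 3942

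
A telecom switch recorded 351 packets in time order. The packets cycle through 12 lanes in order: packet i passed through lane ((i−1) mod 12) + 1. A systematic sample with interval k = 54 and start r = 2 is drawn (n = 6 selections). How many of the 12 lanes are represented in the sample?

Consecutive selections differ by k = 54, so their lane numbers differ by 54 mod 12 = 6.
gcd(54, 12) = 6, so the sample visits 12/6 = 2 distinct residues mod 12.
Start 2 is lane 2; the lanes hit are 2, 8.

2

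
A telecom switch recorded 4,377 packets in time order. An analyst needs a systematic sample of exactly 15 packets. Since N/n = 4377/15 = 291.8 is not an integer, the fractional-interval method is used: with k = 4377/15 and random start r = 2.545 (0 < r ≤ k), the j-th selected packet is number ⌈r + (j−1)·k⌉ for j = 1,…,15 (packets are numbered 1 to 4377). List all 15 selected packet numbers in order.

3, 295, 587, 878, 1170, 1462, 1754, 2046, 2337, 2629, 2921, 3213, 3505, 3796, 4088

j=1: r + 0k = 2.545 → ⌈·⌉ = 3
j=2: r + 1k = 294.345 → ⌈·⌉ = 295
j=3: r + 2k = 586.145 → ⌈·⌉ = 587
j=4: r + 3k = 877.945 → ⌈·⌉ = 878
j=5: r + 4k = 1169.745 → ⌈·⌉ = 1170
j=6: r + 5k = 1461.545 → ⌈·⌉ = 1462
j=7: r + 6k = 1753.345 → ⌈·⌉ = 1754
j=8: r + 7k = 2045.145 → ⌈·⌉ = 2046
j=9: r + 8k = 2336.945 → ⌈·⌉ = 2337
j=10: r + 9k = 2628.745 → ⌈·⌉ = 2629
j=11: r + 10k = 2920.545 → ⌈·⌉ = 2921
j=12: r + 11k = 3212.345 → ⌈·⌉ = 3213
j=13: r + 12k = 3504.145 → ⌈·⌉ = 3505
j=14: r + 13k = 3795.945 → ⌈·⌉ = 3796
j=15: r + 14k = 4087.745 → ⌈·⌉ = 4088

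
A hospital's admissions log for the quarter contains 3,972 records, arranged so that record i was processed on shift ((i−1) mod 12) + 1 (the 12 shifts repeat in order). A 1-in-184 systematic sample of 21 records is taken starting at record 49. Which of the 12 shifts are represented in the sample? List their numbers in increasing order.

1, 5, 9

Consecutive selections differ by k = 184, so their shift numbers differ by 184 mod 12 = 4.
gcd(184, 12) = 4, so the sample visits 12/4 = 3 distinct residues mod 12.
Start 49 is shift 1; the shifts hit are 1, 5, 9.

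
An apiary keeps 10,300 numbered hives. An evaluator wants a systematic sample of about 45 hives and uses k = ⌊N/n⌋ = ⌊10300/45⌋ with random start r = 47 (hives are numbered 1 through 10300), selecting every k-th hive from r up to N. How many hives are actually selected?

45

k = ⌊10300/45⌋ = 228
Achieved size = ⌊(10300 − 47)/228⌋ + 1 = ⌊10253/228⌋ + 1 = 44 + 1 = 45
(last selection: 47 + 44×228 = 10079 ≤ 10300; next would be 10307 > 10300)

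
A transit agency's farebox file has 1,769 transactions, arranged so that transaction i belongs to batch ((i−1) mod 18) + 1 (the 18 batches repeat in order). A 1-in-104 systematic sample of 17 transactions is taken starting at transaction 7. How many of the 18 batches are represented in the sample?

9

Consecutive selections differ by k = 104, so their batch numbers differ by 104 mod 18 = 14.
gcd(104, 18) = 2, so the sample visits 18/2 = 9 distinct residues mod 18.
Start 7 is batch 7; the batches hit are 1, 3, 5, 7, 9, 11, 13, 15, 17.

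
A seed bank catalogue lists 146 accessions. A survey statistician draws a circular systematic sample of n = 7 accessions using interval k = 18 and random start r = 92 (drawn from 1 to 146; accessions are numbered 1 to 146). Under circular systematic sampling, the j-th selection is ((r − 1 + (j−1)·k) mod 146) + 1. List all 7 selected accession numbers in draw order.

Selection 1: 92
Selection 2: 92 + 18 = 110
Selection 3: 110 + 18 = 128
Selection 4: 128 + 18 = 146
Selection 5: 146 + 18 = 164 → 164 − 146 = 18
Selection 6: 18 + 18 = 36
Selection 7: 36 + 18 = 54

92, 110, 128, 146, 18, 36, 54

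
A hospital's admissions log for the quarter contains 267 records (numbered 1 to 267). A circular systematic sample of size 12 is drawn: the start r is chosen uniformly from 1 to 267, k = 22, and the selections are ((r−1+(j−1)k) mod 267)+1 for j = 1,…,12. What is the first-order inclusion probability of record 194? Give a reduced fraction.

For each position j, as r ranges over 1…267 the j-th selection hits every record exactly once, so record 194 is selected for exactly 12 of the 267 starts.
Inclusion probability = 12/267 = 4/89.

4/89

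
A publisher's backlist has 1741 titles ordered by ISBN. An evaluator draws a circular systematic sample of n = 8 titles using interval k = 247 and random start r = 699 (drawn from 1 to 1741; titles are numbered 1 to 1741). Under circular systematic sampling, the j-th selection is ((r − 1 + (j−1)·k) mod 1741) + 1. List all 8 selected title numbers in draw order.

Selection 1: 699
Selection 2: 699 + 247 = 946
Selection 3: 946 + 247 = 1193
Selection 4: 1193 + 247 = 1440
Selection 5: 1440 + 247 = 1687
Selection 6: 1687 + 247 = 1934 → 1934 − 1741 = 193
Selection 7: 193 + 247 = 440
Selection 8: 440 + 247 = 687

699, 946, 1193, 1440, 1687, 193, 440, 687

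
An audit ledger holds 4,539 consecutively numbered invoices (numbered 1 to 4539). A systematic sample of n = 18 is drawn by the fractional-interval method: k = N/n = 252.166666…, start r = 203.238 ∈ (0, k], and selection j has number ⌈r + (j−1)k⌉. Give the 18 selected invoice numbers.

j=1: r + 0k = 203.238 → ⌈·⌉ = 204
j=2: r + 1k = 455.404666… → ⌈·⌉ = 456
j=3: r + 2k = 707.571333… → ⌈·⌉ = 708
j=4: r + 3k = 959.738 → ⌈·⌉ = 960
j=5: r + 4k = 1211.904666… → ⌈·⌉ = 1212
j=6: r + 5k = 1464.071333… → ⌈·⌉ = 1465
j=7: r + 6k = 1716.238 → ⌈·⌉ = 1717
j=8: r + 7k = 1968.404666… → ⌈·⌉ = 1969
j=9: r + 8k = 2220.571333… → ⌈·⌉ = 2221
j=10: r + 9k = 2472.738 → ⌈·⌉ = 2473
j=11: r + 10k = 2724.904666… → ⌈·⌉ = 2725
j=12: r + 11k = 2977.071333… → ⌈·⌉ = 2978
j=13: r + 12k = 3229.238 → ⌈·⌉ = 3230
j=14: r + 13k = 3481.404666… → ⌈·⌉ = 3482
j=15: r + 14k = 3733.571333… → ⌈·⌉ = 3734
j=16: r + 15k = 3985.738 → ⌈·⌉ = 3986
j=17: r + 16k = 4237.904666… → ⌈·⌉ = 4238
j=18: r + 17k = 4490.071333… → ⌈·⌉ = 4491

204, 456, 708, 960, 1212, 1465, 1717, 1969, 2221, 2473, 2725, 2978, 3230, 3482, 3734, 3986, 4238, 4491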